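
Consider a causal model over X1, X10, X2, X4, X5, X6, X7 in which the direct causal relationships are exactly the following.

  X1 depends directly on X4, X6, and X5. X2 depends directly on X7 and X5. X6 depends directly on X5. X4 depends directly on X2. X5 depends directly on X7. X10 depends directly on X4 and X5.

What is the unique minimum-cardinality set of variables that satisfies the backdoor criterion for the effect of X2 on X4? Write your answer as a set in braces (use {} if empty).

{}

Variables eligible for adjustment (non-descendants of X2, excluding X2 and X4): {X5, X6, X7}.
Backdoor paths from X2 to X4:
  P1: X2 <- X7 -> X5 -> X6 -> X1 <- X4
  P2: X2 <- X7 -> X5 -> X1 <- X4
  P3: X2 <- X7 -> X5 -> X10 <- X4
  P4: X2 <- X5 -> X6 -> X1 <- X4
  P5: X2 <- X5 -> X1 <- X4
  P6: X2 <- X5 -> X10 <- X4
Each backdoor path contains an unconditioned collider, so every path is already blocked with the empty conditioning set:
  P1: blocked at collider X1 (neither it nor any descendant is in the conditioning set).
  P2: blocked at collider X1 (neither it nor any descendant is in the conditioning set).
  P3: blocked at collider X10 (neither it nor any descendant is in the conditioning set).
  P4: blocked at collider X1 (neither it nor any descendant is in the conditioning set).
  P5: blocked at collider X1 (neither it nor any descendant is in the conditioning set).
  P6: blocked at collider X10 (neither it nor any descendant is in the conditioning set).
The empty set is therefore the unique smallest valid set.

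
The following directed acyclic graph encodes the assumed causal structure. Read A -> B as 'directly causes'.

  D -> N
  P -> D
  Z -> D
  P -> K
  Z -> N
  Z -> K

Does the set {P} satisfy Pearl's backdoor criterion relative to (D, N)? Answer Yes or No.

No

Backdoor paths from D to N (paths whose first edge points into D):
  P1: D <- P -> K <- Z -> N
  P2: D <- Z -> N
Condition 1 (no descendant of D in the set): holds — descendants of D are {N}; none are in {P}.
Condition 2 (every backdoor path blocked by {P}):
  P1: blocked at fork node P ∈ conditioning set.
  P2: open — no interior node is in the conditioning set.
{P} does not satisfy the backdoor criterion.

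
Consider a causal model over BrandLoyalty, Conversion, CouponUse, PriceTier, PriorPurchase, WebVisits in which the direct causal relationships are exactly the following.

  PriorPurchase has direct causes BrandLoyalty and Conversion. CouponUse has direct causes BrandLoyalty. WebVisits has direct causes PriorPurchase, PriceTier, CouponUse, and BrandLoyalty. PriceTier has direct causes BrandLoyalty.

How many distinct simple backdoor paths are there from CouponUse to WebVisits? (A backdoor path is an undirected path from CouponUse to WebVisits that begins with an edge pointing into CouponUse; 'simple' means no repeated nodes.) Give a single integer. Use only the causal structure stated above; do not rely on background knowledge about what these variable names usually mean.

A backdoor path from CouponUse to WebVisits is any simple undirected path whose first edge points into CouponUse (i.e. leaves CouponUse via a parent).
Parents of CouponUse: {BrandLoyalty}.
Enumerating:
  P1: CouponUse <- BrandLoyalty -> PriceTier -> WebVisits
  P2: CouponUse <- BrandLoyalty -> PriorPurchase -> WebVisits
  P3: CouponUse <- BrandLoyalty -> WebVisits
That exhausts the simple backdoor paths. Count: 3.

3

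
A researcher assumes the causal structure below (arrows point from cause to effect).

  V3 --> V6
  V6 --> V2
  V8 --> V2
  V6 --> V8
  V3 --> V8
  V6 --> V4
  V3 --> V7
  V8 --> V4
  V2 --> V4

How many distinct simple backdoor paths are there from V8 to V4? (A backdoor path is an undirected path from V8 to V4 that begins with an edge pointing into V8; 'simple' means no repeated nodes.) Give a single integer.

4

A backdoor path from V8 to V4 is any simple undirected path whose first edge points into V8 (i.e. leaves V8 via a parent).
Parents of V8: {V3, V6}.
Enumerating:
  P1: V8 <- V3 -> V6 -> V2 -> V4
  P2: V8 <- V3 -> V6 -> V4
  P3: V8 <- V6 -> V2 -> V4
  P4: V8 <- V6 -> V4
That exhausts the simple backdoor paths. Count: 4.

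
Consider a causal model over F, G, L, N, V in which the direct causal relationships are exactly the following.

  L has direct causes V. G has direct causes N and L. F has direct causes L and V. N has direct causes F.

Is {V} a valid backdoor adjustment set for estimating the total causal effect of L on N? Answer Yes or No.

Backdoor paths from L to N (paths whose first edge points into L):
  P1: L <- V -> F -> N
Condition 1 (no descendant of L in the set): holds — descendants of L are {F, G, N}; none are in {V}.
Condition 2 (every backdoor path blocked by {V}):
  P1: blocked at fork node V ∈ conditioning set.
{V} satisfies the backdoor criterion.

Yes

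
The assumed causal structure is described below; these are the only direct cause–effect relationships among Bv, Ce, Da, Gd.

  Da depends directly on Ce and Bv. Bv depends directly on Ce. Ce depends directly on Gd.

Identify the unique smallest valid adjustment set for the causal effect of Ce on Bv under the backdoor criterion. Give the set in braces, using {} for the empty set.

Variables eligible for adjustment (non-descendants of Ce, excluding Ce and Bv): {Gd}.
Backdoor paths from Ce to Bv:
  (none)
With no backdoor paths the empty set already satisfies the criterion, and it is trivially minimal.

{}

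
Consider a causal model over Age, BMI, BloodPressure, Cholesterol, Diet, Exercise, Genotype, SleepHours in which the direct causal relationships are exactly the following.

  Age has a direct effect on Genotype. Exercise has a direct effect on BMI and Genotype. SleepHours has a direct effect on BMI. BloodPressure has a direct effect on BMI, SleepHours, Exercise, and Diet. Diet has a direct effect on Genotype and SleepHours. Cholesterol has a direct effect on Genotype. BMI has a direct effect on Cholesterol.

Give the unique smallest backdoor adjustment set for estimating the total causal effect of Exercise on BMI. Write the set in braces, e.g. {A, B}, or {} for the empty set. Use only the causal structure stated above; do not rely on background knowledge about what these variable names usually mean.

{BloodPressure}

Variables eligible for adjustment (non-descendants of Exercise, excluding Exercise and BMI): {Age, BloodPressure, Diet, SleepHours}.
Backdoor paths from Exercise to BMI:
  P1: Exercise <- BloodPressure -> Diet -> SleepHours -> BMI
  P2: Exercise <- BloodPressure -> Diet -> Genotype <- Cholesterol <- BMI
  P3: Exercise <- BloodPressure -> SleepHours <- Diet -> Genotype <- Cholesterol <- BMI
  P4: Exercise <- BloodPressure -> SleepHours -> BMI
  P5: Exercise <- BloodPressure -> BMI
The empty set is not sufficient: P1 (Exercise <- BloodPressure -> Diet -> SleepHours -> BMI) has no collider blocking it and no conditioned non-collider, so it is open.
Try {BloodPressure}:
  P1: blocked at fork node BloodPressure ∈ conditioning set.
  P2: blocked at fork node BloodPressure ∈ conditioning set.
  P3: blocked at fork node BloodPressure ∈ conditioning set.
  P4: blocked at fork node BloodPressure ∈ conditioning set.
  P5: blocked at fork node BloodPressure ∈ conditioning set.
{BloodPressure} contains no descendant of Exercise and blocks every backdoor path.
No other singleton works — e.g. {Age} leaves P1 open — so {BloodPressure} is the unique smallest valid adjustment set.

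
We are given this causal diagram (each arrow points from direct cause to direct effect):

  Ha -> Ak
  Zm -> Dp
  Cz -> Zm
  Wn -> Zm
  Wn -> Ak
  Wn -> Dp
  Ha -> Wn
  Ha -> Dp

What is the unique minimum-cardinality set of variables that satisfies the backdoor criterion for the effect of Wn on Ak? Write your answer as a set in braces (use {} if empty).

{Ha}

Variables eligible for adjustment (non-descendants of Wn, excluding Wn and Ak): {Cz, Ha}.
Backdoor paths from Wn to Ak:
  P1: Wn <- Ha -> Ak
The empty set is not sufficient: P1 (Wn <- Ha -> Ak) has no collider blocking it and no conditioned non-collider, so it is open.
Try {Ha}:
  P1: blocked at fork node Ha ∈ conditioning set.
{Ha} contains no descendant of Wn and blocks every backdoor path.
No other singleton works — e.g. {Cz} leaves P1 open — so {Ha} is the unique smallest valid adjustment set.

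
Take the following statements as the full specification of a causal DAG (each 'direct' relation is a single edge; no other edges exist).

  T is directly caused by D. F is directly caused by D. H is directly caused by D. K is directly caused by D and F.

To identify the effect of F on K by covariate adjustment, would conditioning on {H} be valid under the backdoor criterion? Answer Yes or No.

No

Backdoor paths from F to K (paths whose first edge points into F):
  P1: F <- D -> K
Condition 1 (no descendant of F in the set): holds — descendants of F are {K}; none are in {H}.
Condition 2 (every backdoor path blocked by {H}):
  P1: open — no interior node is in the conditioning set.
{H} does not satisfy the backdoor criterion.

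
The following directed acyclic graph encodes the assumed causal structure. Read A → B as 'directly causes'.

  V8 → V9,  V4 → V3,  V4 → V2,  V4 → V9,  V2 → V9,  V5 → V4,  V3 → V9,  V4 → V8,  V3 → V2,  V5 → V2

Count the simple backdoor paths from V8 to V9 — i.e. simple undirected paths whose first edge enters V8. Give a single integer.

7

A backdoor path from V8 to V9 is any simple undirected path whose first edge points into V8 (i.e. leaves V8 via a parent).
Parents of V8: {V4}.
Enumerating:
  P1: V8 <- V4 <- V5 -> V2 <- V3 -> V9
  P2: V8 <- V4 <- V5 -> V2 -> V9
  P3: V8 <- V4 -> V3 -> V2 -> V9
  P4: V8 <- V4 -> V3 -> V9
  P5: V8 <- V4 -> V2 <- V3 -> V9
  P6: V8 <- V4 -> V2 -> V9
  P7: V8 <- V4 -> V9
That exhausts the simple backdoor paths. Count: 7.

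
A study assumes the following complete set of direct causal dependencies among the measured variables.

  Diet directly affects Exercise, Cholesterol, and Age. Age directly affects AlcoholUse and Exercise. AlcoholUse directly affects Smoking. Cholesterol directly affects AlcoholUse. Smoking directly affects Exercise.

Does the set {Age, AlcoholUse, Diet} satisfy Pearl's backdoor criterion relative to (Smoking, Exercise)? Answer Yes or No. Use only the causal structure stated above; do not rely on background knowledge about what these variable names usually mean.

Backdoor paths from Smoking to Exercise (paths whose first edge points into Smoking):
  P1: Smoking <- AlcoholUse <- Age <- Diet -> Exercise
  P2: Smoking <- AlcoholUse <- Age -> Exercise
  P3: Smoking <- AlcoholUse <- Cholesterol <- Diet -> Age -> Exercise
  P4: Smoking <- AlcoholUse <- Cholesterol <- Diet -> Exercise
Condition 1 (no descendant of Smoking in the set): holds — descendants of Smoking are {Exercise}; none are in {Age, AlcoholUse, Diet}.
Condition 2 (every backdoor path blocked by {Age, AlcoholUse, Diet}):
  P1: blocked at chain node AlcoholUse ∈ conditioning set.
  P2: blocked at chain node AlcoholUse ∈ conditioning set.
  P3: blocked at chain node AlcoholUse ∈ conditioning set.
  P4: blocked at chain node AlcoholUse ∈ conditioning set.
{Age, AlcoholUse, Diet} satisfies the backdoor criterion.

Yes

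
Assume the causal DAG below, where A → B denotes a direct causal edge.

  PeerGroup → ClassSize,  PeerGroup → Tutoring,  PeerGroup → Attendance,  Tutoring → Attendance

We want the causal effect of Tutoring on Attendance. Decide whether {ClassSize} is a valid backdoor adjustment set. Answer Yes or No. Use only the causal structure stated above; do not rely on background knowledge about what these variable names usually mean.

Backdoor paths from Tutoring to Attendance (paths whose first edge points into Tutoring):
  P1: Tutoring <- PeerGroup -> Attendance
Condition 1 (no descendant of Tutoring in the set): holds — descendants of Tutoring are {Attendance}; none are in {ClassSize}.
Condition 2 (every backdoor path blocked by {ClassSize}):
  P1: open — no interior node is in the conditioning set.
{ClassSize} does not satisfy the backdoor criterion.

No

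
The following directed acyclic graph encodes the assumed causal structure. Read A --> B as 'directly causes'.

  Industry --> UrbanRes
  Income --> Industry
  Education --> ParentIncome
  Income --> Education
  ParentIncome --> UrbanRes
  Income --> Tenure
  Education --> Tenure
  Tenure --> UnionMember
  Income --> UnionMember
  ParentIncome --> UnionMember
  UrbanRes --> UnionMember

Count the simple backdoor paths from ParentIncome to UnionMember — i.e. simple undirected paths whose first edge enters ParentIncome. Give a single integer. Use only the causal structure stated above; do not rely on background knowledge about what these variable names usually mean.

A backdoor path from ParentIncome to UnionMember is any simple undirected path whose first edge points into ParentIncome (i.e. leaves ParentIncome via a parent).
Parents of ParentIncome: {Education}.
Enumerating:
  P1: ParentIncome <- Education <- Income -> Industry -> UrbanRes -> UnionMember
  P2: ParentIncome <- Education <- Income -> Tenure -> UnionMember
  P3: ParentIncome <- Education <- Income -> UnionMember
  P4: ParentIncome <- Education -> Tenure <- Income -> Industry -> UrbanRes -> UnionMember
  P5: ParentIncome <- Education -> Tenure <- Income -> UnionMember
  P6: ParentIncome <- Education -> Tenure -> UnionMember
That exhausts the simple backdoor paths. Count: 6.

6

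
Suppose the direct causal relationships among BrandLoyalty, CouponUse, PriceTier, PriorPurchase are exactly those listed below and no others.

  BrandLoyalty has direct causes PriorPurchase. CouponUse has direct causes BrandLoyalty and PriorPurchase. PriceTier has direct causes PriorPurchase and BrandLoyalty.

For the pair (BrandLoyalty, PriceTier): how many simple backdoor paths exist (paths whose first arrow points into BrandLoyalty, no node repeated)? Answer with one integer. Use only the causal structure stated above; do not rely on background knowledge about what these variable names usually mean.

A backdoor path from BrandLoyalty to PriceTier is any simple undirected path whose first edge points into BrandLoyalty (i.e. leaves BrandLoyalty via a parent).
Parents of BrandLoyalty: {PriorPurchase}.
Enumerating:
  P1: BrandLoyalty <- PriorPurchase -> PriceTier
That exhausts the simple backdoor paths. Count: 1.

1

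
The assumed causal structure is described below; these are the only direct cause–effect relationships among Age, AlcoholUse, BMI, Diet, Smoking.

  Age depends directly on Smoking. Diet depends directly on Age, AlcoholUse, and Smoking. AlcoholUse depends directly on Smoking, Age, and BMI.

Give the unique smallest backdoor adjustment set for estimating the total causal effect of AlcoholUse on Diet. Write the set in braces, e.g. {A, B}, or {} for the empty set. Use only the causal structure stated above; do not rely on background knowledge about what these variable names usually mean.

{Age, Smoking}

Variables eligible for adjustment (non-descendants of AlcoholUse, excluding AlcoholUse and Diet): {Age, BMI, Smoking}.
Backdoor paths from AlcoholUse to Diet:
  P1: AlcoholUse <- Smoking -> Age -> Diet
  P2: AlcoholUse <- Smoking -> Diet
  P3: AlcoholUse <- Age <- Smoking -> Diet
  P4: AlcoholUse <- Age -> Diet
The empty set is not sufficient: P1 (AlcoholUse <- Smoking -> Age -> Diet) has no collider blocking it and no conditioned non-collider, so it is open.
Try {Age, Smoking}:
  P1: blocked at fork node Smoking ∈ conditioning set.
  P2: blocked at fork node Smoking ∈ conditioning set.
  P3: blocked at chain node Age ∈ conditioning set.
  P4: blocked at fork node Age ∈ conditioning set.
{Age, Smoking} contains no descendant of AlcoholUse and blocks every backdoor path.
Every element of {Age, Smoking} is needed (dropping Age leaves P4 open; dropping Smoking leaves P2 open), so no proper subset is valid.
Among all size-2 subsets of the eligible variables, only {Age, Smoking} blocks every backdoor path, so it is the unique smallest valid adjustment set.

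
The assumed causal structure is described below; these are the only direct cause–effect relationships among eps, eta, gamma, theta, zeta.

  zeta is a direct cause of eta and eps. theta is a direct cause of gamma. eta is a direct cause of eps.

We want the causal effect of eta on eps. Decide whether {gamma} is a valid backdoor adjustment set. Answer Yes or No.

No

Backdoor paths from eta to eps (paths whose first edge points into eta):
  P1: eta <- zeta -> eps
Condition 1 (no descendant of eta in the set): holds — descendants of eta are {eps}; none are in {gamma}.
Condition 2 (every backdoor path blocked by {gamma}):
  P1: open — no interior node is in the conditioning set.
{gamma} does not satisfy the backdoor criterion.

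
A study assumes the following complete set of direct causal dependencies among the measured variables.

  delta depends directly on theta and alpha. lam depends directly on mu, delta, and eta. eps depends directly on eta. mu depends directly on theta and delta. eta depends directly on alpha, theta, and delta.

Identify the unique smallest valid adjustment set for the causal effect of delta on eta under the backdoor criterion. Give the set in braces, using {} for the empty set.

{alpha, theta}

Variables eligible for adjustment (non-descendants of delta, excluding delta and eta): {alpha, theta}.
Backdoor paths from delta to eta:
  P1: delta <- theta -> eta
  P2: delta <- theta -> mu -> lam <- eta
  P3: delta <- alpha -> eta
The empty set is not sufficient: P1 (delta <- theta -> eta) has no collider blocking it and no conditioned non-collider, so it is open.
Try {alpha, theta}:
  P1: blocked at fork node theta ∈ conditioning set.
  P2: blocked at fork node theta ∈ conditioning set.
  P3: blocked at fork node alpha ∈ conditioning set.
{alpha, theta} contains no descendant of delta and blocks every backdoor path.
Every element of {alpha, theta} is needed (dropping alpha leaves P3 open; dropping theta leaves P1 open), so no proper subset is valid.
Among all size-2 subsets of the eligible variables, only {alpha, theta} blocks every backdoor path, so it is the unique smallest valid adjustment set.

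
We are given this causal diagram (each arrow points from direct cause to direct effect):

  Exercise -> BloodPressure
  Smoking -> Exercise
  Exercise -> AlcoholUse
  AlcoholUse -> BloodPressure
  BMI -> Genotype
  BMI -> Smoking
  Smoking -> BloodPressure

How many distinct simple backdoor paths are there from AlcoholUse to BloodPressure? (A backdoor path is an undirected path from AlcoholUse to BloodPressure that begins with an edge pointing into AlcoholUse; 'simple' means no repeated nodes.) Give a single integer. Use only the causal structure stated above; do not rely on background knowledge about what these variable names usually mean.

A backdoor path from AlcoholUse to BloodPressure is any simple undirected path whose first edge points into AlcoholUse (i.e. leaves AlcoholUse via a parent).
Parents of AlcoholUse: {Exercise}.
Enumerating:
  P1: AlcoholUse <- Exercise <- Smoking -> BloodPressure
  P2: AlcoholUse <- Exercise -> BloodPressure
That exhausts the simple backdoor paths. Count: 2.

2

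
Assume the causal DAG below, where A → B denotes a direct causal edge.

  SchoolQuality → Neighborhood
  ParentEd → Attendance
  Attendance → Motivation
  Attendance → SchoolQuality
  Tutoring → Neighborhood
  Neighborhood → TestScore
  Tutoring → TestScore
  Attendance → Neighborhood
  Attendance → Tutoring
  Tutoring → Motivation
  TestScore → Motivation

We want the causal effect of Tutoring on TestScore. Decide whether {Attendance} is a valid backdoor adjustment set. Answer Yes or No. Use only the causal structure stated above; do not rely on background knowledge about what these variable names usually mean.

Yes

Backdoor paths from Tutoring to TestScore (paths whose first edge points into Tutoring):
  P1: Tutoring <- Attendance -> SchoolQuality -> Neighborhood -> TestScore
  P2: Tutoring <- Attendance -> Neighborhood -> TestScore
  P3: Tutoring <- Attendance -> Motivation <- TestScore
Condition 1 (no descendant of Tutoring in the set): holds — descendants of Tutoring are {Motivation, Neighborhood, TestScore}; none are in {Attendance}.
Condition 2 (every backdoor path blocked by {Attendance}):
  P1: blocked at fork node Attendance ∈ conditioning set.
  P2: blocked at fork node Attendance ∈ conditioning set.
  P3: blocked at fork node Attendance ∈ conditioning set.
{Attendance} satisfies the backdoor criterion.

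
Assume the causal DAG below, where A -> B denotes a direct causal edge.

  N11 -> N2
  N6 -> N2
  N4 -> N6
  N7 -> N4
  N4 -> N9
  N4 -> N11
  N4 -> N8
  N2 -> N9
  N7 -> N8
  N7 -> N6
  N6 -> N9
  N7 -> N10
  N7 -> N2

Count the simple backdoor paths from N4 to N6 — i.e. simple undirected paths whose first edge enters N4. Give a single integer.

A backdoor path from N4 to N6 is any simple undirected path whose first edge points into N4 (i.e. leaves N4 via a parent).
Parents of N4: {N7}.
Enumerating:
  P1: N4 <- N7 -> N6
  P2: N4 <- N7 -> N2 <- N6
  P3: N4 <- N7 -> N2 -> N9 <- N6
That exhausts the simple backdoor paths. Count: 3.

3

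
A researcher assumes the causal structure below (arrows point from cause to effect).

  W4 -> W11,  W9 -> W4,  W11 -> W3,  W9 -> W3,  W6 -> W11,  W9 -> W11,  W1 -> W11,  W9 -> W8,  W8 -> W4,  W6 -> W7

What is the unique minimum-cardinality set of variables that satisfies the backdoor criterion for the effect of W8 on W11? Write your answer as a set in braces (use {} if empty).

{W9}

Variables eligible for adjustment (non-descendants of W8, excluding W8 and W11): {W1, W6, W7, W9}.
Backdoor paths from W8 to W11:
  P1: W8 <- W9 -> W4 -> W11
  P2: W8 <- W9 -> W11
  P3: W8 <- W9 -> W3 <- W11
The empty set is not sufficient: P1 (W8 <- W9 -> W4 -> W11) has no collider blocking it and no conditioned non-collider, so it is open.
Try {W9}:
  P1: blocked at fork node W9 ∈ conditioning set.
  P2: blocked at fork node W9 ∈ conditioning set.
  P3: blocked at fork node W9 ∈ conditioning set.
{W9} contains no descendant of W8 and blocks every backdoor path.
No other singleton works — e.g. {W6} leaves P1 open — so {W9} is the unique smallest valid adjustment set.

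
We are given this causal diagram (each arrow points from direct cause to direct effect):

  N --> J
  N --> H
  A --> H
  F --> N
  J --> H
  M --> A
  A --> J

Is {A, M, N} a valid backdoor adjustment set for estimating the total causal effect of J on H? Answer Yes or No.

Yes

Backdoor paths from J to H (paths whose first edge points into J):
  P1: J <- N -> H
  P2: J <- A -> H
Condition 1 (no descendant of J in the set): holds — descendants of J are {H}; none are in {A, M, N}.
Condition 2 (every backdoor path blocked by {A, M, N}):
  P1: blocked at fork node N ∈ conditioning set.
  P2: blocked at fork node A ∈ conditioning set.
{A, M, N} satisfies the backdoor criterion.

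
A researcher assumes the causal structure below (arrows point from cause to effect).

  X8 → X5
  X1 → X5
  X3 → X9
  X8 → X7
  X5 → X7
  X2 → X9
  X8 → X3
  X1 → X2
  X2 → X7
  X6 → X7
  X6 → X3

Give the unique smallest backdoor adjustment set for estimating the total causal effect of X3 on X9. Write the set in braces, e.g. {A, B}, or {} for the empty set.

{}

Variables eligible for adjustment (non-descendants of X3, excluding X3 and X9): {X1, X2, X5, X6, X7, X8}.
Backdoor paths from X3 to X9:
  P1: X3 <- X6 -> X7 <- X2 -> X9
  P2: X3 <- X6 -> X7 <- X8 -> X5 <- X1 -> X2 -> X9
  P3: X3 <- X6 -> X7 <- X5 <- X1 -> X2 -> X9
  P4: X3 <- X8 -> X5 <- X1 -> X2 -> X9
  P5: X3 <- X8 -> X5 -> X7 <- X2 -> X9
  P6: X3 <- X8 -> X7 <- X2 -> X9
  P7: X3 <- X8 -> X7 <- X5 <- X1 -> X2 -> X9
Each backdoor path contains an unconditioned collider, so every path is already blocked with the empty conditioning set:
  P1: blocked at collider X7 (neither it nor any descendant is in the conditioning set).
  P2: blocked at collider X7 (neither it nor any descendant is in the conditioning set).
  P3: blocked at collider X7 (neither it nor any descendant is in the conditioning set).
  P4: blocked at collider X5 (neither it nor any descendant is in the conditioning set).
  P5: blocked at collider X7 (neither it nor any descendant is in the conditioning set).
  P6: blocked at collider X7 (neither it nor any descendant is in the conditioning set).
  P7: blocked at collider X7 (neither it nor any descendant is in the conditioning set).
The empty set is therefore the unique smallest valid set.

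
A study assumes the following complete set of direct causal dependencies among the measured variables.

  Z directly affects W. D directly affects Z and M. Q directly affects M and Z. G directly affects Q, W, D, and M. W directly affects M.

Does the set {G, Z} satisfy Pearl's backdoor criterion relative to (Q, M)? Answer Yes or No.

Backdoor paths from Q to M (paths whose first edge points into Q):
  P1: Q <- G -> D -> Z -> W -> M
  P2: Q <- G -> D -> M
  P3: Q <- G -> W <- Z <- D -> M
  P4: Q <- G -> W -> M
  P5: Q <- G -> M
Condition 1 (no descendant of Q in the set): FAILS — Z is a descendant of Q.
Condition 2 (every backdoor path blocked by {G, Z}):
  P1: blocked at fork node G ∈ conditioning set.
  P2: blocked at fork node G ∈ conditioning set.
  P3: blocked at fork node G ∈ conditioning set.
  P4: blocked at fork node G ∈ conditioning set.
  P5: blocked at fork node G ∈ conditioning set.
{G, Z} does not satisfy the backdoor criterion.

No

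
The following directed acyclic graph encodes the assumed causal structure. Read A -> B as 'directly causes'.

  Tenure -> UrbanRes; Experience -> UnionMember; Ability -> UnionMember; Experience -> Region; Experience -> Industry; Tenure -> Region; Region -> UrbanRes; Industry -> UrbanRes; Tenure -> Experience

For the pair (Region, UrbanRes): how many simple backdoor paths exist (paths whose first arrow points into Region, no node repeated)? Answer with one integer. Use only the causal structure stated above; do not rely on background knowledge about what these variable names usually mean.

A backdoor path from Region to UrbanRes is any simple undirected path whose first edge points into Region (i.e. leaves Region via a parent).
Parents of Region: {Experience, Tenure}.
Enumerating:
  P1: Region <- Tenure -> Experience -> Industry -> UrbanRes
  P2: Region <- Tenure -> UrbanRes
  P3: Region <- Experience <- Tenure -> UrbanRes
  P4: Region <- Experience -> Industry -> UrbanRes
That exhausts the simple backdoor paths. Count: 4.

4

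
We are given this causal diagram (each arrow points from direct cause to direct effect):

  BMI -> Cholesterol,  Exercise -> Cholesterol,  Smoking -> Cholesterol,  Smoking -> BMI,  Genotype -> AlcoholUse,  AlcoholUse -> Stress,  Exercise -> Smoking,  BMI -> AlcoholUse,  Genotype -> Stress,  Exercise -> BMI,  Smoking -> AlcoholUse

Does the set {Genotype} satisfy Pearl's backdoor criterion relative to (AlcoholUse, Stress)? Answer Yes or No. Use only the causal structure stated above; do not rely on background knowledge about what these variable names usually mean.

Backdoor paths from AlcoholUse to Stress (paths whose first edge points into AlcoholUse):
  P1: AlcoholUse <- Genotype -> Stress
Condition 1 (no descendant of AlcoholUse in the set): holds — descendants of AlcoholUse are {Stress}; none are in {Genotype}.
Condition 2 (every backdoor path blocked by {Genotype}):
  P1: blocked at fork node Genotype ∈ conditioning set.
{Genotype} satisfies the backdoor criterion.

Yes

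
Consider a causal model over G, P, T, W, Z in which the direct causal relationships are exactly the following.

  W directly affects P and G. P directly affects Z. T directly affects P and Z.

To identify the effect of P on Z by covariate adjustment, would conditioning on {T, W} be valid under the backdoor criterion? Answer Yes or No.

Yes

Backdoor paths from P to Z (paths whose first edge points into P):
  P1: P <- T -> Z
Condition 1 (no descendant of P in the set): holds — descendants of P are {Z}; none are in {T, W}.
Condition 2 (every backdoor path blocked by {T, W}):
  P1: blocked at fork node T ∈ conditioning set.
{T, W} satisfies the backdoor criterion.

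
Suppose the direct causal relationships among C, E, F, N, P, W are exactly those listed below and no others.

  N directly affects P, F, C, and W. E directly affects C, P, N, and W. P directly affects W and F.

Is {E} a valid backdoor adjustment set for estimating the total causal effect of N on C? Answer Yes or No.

Backdoor paths from N to C (paths whose first edge points into N):
  P1: N <- E -> C
Condition 1 (no descendant of N in the set): holds — descendants of N are {C, F, P, W}; none are in {E}.
Condition 2 (every backdoor path blocked by {E}):
  P1: blocked at fork node E ∈ conditioning set.
{E} satisfies the backdoor criterion.

Yes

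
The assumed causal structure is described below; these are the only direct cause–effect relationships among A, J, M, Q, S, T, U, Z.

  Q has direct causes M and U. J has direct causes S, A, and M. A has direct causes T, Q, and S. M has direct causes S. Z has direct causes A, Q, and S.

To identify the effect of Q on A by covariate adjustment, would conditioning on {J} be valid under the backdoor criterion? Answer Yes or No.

Backdoor paths from Q to A (paths whose first edge points into Q):
  P1: Q <- M <- S -> A
  P2: Q <- M <- S -> Z <- A
  P3: Q <- M <- S -> J <- A
  P4: Q <- M -> J <- S -> A
  P5: Q <- M -> J <- S -> Z <- A
  P6: Q <- M -> J <- A
Condition 1 (no descendant of Q in the set): FAILS — J is a descendant of Q.
Condition 2 (every backdoor path blocked by {J}):
  P1: open — no interior node is in the conditioning set.
  P2: blocked at collider Z (neither it nor any descendant is in the conditioning set).
  P3: open — collider(s) J are conditioned on (or have a conditioned descendant) and no non-collider on the path is in the set.
  P4: open — collider(s) J are conditioned on (or have a conditioned descendant) and no non-collider on the path is in the set.
  P5: blocked at collider Z (neither it nor any descendant is in the conditioning set).
  P6: open — collider(s) J are conditioned on (or have a conditioned descendant) and no non-collider on the path is in the set.
{J} does not satisfy the backdoor criterion.

No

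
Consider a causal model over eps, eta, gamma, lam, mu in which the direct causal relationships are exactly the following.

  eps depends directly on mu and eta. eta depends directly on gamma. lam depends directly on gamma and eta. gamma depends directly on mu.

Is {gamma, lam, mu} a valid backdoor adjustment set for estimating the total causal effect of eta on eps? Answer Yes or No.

Backdoor paths from eta to eps (paths whose first edge points into eta):
  P1: eta <- gamma <- mu -> eps
Condition 1 (no descendant of eta in the set): FAILS — lam is a descendant of eta.
Condition 2 (every backdoor path blocked by {gamma, lam, mu}):
  P1: blocked at chain node gamma ∈ conditioning set.
{gamma, lam, mu} does not satisfy the backdoor criterion.

No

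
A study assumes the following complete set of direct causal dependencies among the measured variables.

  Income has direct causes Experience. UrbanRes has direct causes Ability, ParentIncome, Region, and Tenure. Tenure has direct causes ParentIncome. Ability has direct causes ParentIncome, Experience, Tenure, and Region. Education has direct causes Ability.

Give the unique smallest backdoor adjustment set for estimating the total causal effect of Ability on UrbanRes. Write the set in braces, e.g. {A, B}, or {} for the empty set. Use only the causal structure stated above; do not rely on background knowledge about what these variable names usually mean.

Variables eligible for adjustment (non-descendants of Ability, excluding Ability and UrbanRes): {Experience, Income, ParentIncome, Region, Tenure}.
Backdoor paths from Ability to UrbanRes:
  P1: Ability <- Region -> UrbanRes
  P2: Ability <- ParentIncome -> Tenure -> UrbanRes
  P3: Ability <- ParentIncome -> UrbanRes
  P4: Ability <- Tenure <- ParentIncome -> UrbanRes
  P5: Ability <- Tenure -> UrbanRes
The empty set is not sufficient: P1 (Ability <- Region -> UrbanRes) has no collider blocking it and no conditioned non-collider, so it is open.
Try {ParentIncome, Region, Tenure}:
  P1: blocked at fork node Region ∈ conditioning set.
  P2: blocked at fork node ParentIncome ∈ conditioning set.
  P3: blocked at fork node ParentIncome ∈ conditioning set.
  P4: blocked at chain node Tenure ∈ conditioning set.
  P5: blocked at fork node Tenure ∈ conditioning set.
{ParentIncome, Region, Tenure} contains no descendant of Ability and blocks every backdoor path.
Every element of {ParentIncome, Region, Tenure} is needed (dropping ParentIncome leaves P3 open; dropping Region leaves P1 open; dropping Tenure leaves P5 open), so no proper subset is valid.
Among all size-3 subsets of the eligible variables, only {ParentIncome, Region, Tenure} blocks every backdoor path, so it is the unique smallest valid adjustment set.

{ParentIncome, Region, Tenure}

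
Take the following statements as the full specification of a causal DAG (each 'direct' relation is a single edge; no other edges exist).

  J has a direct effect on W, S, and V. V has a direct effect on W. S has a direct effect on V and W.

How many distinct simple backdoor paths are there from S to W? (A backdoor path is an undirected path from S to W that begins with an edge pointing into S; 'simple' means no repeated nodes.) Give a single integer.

2

A backdoor path from S to W is any simple undirected path whose first edge points into S (i.e. leaves S via a parent).
Parents of S: {J}.
Enumerating:
  P1: S <- J -> V -> W
  P2: S <- J -> W
That exhausts the simple backdoor paths. Count: 2.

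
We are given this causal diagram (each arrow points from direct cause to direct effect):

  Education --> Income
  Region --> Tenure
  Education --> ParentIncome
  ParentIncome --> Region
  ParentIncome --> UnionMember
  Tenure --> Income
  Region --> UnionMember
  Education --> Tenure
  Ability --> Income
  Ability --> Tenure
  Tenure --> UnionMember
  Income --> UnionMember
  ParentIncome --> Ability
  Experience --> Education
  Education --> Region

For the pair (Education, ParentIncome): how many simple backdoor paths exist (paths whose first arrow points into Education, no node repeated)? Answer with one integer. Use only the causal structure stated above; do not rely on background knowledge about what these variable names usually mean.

0

A backdoor path from Education to ParentIncome is any simple undirected path whose first edge points into Education (i.e. leaves Education via a parent).
Parents of Education: {Experience}.
No simple path from any parent of Education reaches ParentIncome without revisiting Education, so there are no backdoor paths.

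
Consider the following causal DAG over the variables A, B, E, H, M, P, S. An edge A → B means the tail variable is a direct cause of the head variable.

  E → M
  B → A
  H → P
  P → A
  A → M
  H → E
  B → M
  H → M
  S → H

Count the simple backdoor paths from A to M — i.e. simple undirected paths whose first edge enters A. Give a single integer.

A backdoor path from A to M is any simple undirected path whose first edge points into A (i.e. leaves A via a parent).
Parents of A: {B, P}.
Enumerating:
  P1: A <- B -> M
  P2: A <- P <- H -> E -> M
  P3: A <- P <- H -> M
That exhausts the simple backdoor paths. Count: 3.

3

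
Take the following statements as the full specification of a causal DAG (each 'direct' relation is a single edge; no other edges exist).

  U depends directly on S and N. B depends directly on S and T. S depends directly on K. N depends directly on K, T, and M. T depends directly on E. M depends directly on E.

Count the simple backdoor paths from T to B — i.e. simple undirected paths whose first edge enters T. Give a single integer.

A backdoor path from T to B is any simple undirected path whose first edge points into T (i.e. leaves T via a parent).
Parents of T: {E}.
Enumerating:
  P1: T <- E -> M -> N <- K -> S -> B
  P2: T <- E -> M -> N -> U <- S -> B
That exhausts the simple backdoor paths. Count: 2.

2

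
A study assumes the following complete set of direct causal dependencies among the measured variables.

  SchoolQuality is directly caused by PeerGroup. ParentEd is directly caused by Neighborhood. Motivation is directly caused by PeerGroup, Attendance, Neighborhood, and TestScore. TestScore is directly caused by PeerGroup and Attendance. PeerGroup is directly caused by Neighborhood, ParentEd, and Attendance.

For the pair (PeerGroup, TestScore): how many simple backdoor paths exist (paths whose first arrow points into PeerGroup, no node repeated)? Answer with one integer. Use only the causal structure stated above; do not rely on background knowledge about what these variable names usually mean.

A backdoor path from PeerGroup to TestScore is any simple undirected path whose first edge points into PeerGroup (i.e. leaves PeerGroup via a parent).
Parents of PeerGroup: {Attendance, Neighborhood, ParentEd}.
Enumerating:
  P1: PeerGroup <- Attendance -> TestScore
  P2: PeerGroup <- Attendance -> Motivation <- TestScore
  P3: PeerGroup <- Neighborhood -> Motivation <- Attendance -> TestScore
  P4: PeerGroup <- Neighborhood -> Motivation <- TestScore
  P5: PeerGroup <- ParentEd <- Neighborhood -> Motivation <- Attendance -> TestScore
  P6: PeerGroup <- ParentEd <- Neighborhood -> Motivation <- TestScore
That exhausts the simple backdoor paths. Count: 6.

6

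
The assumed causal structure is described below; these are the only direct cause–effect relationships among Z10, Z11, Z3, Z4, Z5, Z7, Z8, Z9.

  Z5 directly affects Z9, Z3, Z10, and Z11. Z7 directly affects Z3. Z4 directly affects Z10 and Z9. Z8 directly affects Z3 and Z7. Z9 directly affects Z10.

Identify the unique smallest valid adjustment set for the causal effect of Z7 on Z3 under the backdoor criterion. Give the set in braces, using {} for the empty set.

Variables eligible for adjustment (non-descendants of Z7, excluding Z7 and Z3): {Z10, Z11, Z4, Z5, Z8, Z9}.
Backdoor paths from Z7 to Z3:
  P1: Z7 <- Z8 -> Z3
The empty set is not sufficient: P1 (Z7 <- Z8 -> Z3) has no collider blocking it and no conditioned non-collider, so it is open.
Try {Z8}:
  P1: blocked at fork node Z8 ∈ conditioning set.
{Z8} contains no descendant of Z7 and blocks every backdoor path.
No other singleton works — e.g. {Z5} leaves P1 open — so {Z8} is the unique smallest valid adjustment set.

{Z8}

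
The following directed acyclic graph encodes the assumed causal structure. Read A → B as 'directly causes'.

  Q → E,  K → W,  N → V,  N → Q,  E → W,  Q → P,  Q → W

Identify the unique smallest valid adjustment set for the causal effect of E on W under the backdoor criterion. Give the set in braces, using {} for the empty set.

Variables eligible for adjustment (non-descendants of E, excluding E and W): {K, N, P, Q, V}.
Backdoor paths from E to W:
  P1: E <- Q -> W
The empty set is not sufficient: P1 (E <- Q -> W) has no collider blocking it and no conditioned non-collider, so it is open.
Try {Q}:
  P1: blocked at fork node Q ∈ conditioning set.
{Q} contains no descendant of E and blocks every backdoor path.
No other singleton works — e.g. {N} leaves P1 open — so {Q} is the unique smallest valid adjustment set.

{Q}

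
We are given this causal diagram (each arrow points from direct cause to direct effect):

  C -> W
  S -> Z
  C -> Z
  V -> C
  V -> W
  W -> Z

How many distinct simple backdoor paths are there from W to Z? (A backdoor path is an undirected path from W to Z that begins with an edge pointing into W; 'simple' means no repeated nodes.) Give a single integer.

2

A backdoor path from W to Z is any simple undirected path whose first edge points into W (i.e. leaves W via a parent).
Parents of W: {C, V}.
Enumerating:
  P1: W <- V -> C -> Z
  P2: W <- C -> Z
That exhausts the simple backdoor paths. Count: 2.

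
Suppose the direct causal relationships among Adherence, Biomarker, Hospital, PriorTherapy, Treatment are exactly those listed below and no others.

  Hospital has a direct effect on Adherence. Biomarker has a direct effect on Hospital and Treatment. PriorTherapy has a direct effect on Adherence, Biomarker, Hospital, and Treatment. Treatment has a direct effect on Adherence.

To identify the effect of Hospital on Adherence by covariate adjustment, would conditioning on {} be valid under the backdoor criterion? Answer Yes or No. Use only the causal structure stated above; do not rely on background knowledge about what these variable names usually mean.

Backdoor paths from Hospital to Adherence (paths whose first edge points into Hospital):
  P1: Hospital <- PriorTherapy -> Biomarker -> Treatment -> Adherence
  P2: Hospital <- PriorTherapy -> Treatment -> Adherence
  P3: Hospital <- PriorTherapy -> Adherence
  P4: Hospital <- Biomarker <- PriorTherapy -> Treatment -> Adherence
  P5: Hospital <- Biomarker <- PriorTherapy -> Adherence
  P6: Hospital <- Biomarker -> Treatment <- PriorTherapy -> Adherence
  P7: Hospital <- Biomarker -> Treatment -> Adherence
Condition 1 (no descendant of Hospital in the set): holds — descendants of Hospital are {Adherence}; none are in {}.
Condition 2 (every backdoor path blocked by {}):
  P1: open — no interior node is in the conditioning set.
  P2: open — no interior node is in the conditioning set.
  P3: open — no interior node is in the conditioning set.
  P4: open — no interior node is in the conditioning set.
  P5: open — no interior node is in the conditioning set.
  P6: blocked at collider Treatment (neither it nor any descendant is in the conditioning set).
  P7: open — no interior node is in the conditioning set.
{} does not satisfy the backdoor criterion.

No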